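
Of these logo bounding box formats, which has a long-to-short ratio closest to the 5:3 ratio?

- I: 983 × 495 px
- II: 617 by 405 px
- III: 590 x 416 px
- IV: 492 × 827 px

Ratios (long/short): I ≈ 1.986; II ≈ 1.523; III ≈ 1.418; IV ≈ 1.681.
5:3 ≈ 1.667; option IV is nearest (Δ 0.014).

IV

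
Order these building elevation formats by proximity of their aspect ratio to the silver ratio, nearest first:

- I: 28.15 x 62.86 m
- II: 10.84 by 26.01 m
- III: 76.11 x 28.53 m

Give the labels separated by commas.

II, I, III

Ratios: I = 62.86 / 28.15 ≈ 2.233; II = 26.01 / 10.84 ≈ 2.399; III = 76.11 / 28.53 ≈ 2.668.
|Δ from 2.414|: I 0.181; II 0.015; III 0.254.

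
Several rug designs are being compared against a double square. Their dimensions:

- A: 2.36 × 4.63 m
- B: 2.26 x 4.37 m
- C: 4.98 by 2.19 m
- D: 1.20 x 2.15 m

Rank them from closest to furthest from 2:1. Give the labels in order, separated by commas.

Ratios: A = 4.63 / 2.36 ≈ 1.962; B = 4.37 / 2.26 ≈ 1.934; C = 4.98 / 2.19 ≈ 2.274; D = 2.15 / 1.20 ≈ 1.792.
|Δ from 2.000|: A 0.038; B 0.066; C 0.274; D 0.208.

A, B, D, C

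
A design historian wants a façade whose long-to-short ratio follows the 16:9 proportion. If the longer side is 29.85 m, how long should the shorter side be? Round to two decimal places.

16:9 ≈ 1.77778.
Shorter side = 29.85 ÷ 1.77778 ≈ 16.7906 → 16.79 m.

16.79 m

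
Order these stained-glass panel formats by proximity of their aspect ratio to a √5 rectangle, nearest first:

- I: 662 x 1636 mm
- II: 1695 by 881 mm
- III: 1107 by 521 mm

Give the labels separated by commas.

III, I, II

I: 1636/662 ≈ 2.471 → |2.471 − 2.236| = 0.235
II: 1695/881 ≈ 1.924 → |1.924 − 2.236| = 0.312
III: 1107/521 ≈ 2.125 → |2.125 − 2.236| = 0.111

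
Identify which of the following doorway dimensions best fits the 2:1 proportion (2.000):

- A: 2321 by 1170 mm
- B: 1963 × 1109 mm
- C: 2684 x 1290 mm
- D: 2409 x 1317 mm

A

Ratios (long/short): A ≈ 1.984; B ≈ 1.770; C ≈ 2.081; D ≈ 1.829.
2:1 ≈ 2.000; option A is nearest (Δ 0.016).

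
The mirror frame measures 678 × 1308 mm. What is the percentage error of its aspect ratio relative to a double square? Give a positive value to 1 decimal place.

3.5%

Ratio = 1308 / 678 ≈ 1.9292.
Ideal 2:1 = 2.0000. |1.9292 − 2.0000| / 2.0000 ≈ 3.54% → 3.5%.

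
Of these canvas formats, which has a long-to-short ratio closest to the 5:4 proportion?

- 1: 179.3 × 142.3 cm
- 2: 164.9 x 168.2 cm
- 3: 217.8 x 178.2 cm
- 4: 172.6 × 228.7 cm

Ratios (long/short): 1 ≈ 1.260; 2 ≈ 1.020; 3 ≈ 1.222; 4 ≈ 1.325.
5:4 ≈ 1.250; option 1 is nearest (Δ 0.010).

1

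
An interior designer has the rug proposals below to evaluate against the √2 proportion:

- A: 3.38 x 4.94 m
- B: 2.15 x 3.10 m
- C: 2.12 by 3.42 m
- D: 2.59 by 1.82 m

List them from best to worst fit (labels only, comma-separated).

A: 4.94/3.38 ≈ 1.462 → |1.462 − 1.414| = 0.048
B: 3.10/2.15 ≈ 1.442 → |1.442 − 1.414| = 0.028
C: 3.42/2.12 ≈ 1.613 → |1.613 − 1.414| = 0.199
D: 2.59/1.82 ≈ 1.423 → |1.423 − 1.414| = 0.009

D, B, A, C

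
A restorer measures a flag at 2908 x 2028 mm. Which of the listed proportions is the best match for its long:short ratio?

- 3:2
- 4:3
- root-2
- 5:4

root-2

Ratio = 2908 / 2028 ≈ 1.434.
Distances: 3:2 1.500 (Δ 0.066); 4:3 1.333 (Δ 0.101); root-2 1.414 (Δ 0.020); 5:4 1.250 (Δ 0.184).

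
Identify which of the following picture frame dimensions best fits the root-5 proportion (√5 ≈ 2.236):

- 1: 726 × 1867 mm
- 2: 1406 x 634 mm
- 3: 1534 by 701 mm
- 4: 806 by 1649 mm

Ratios (long/short): 1 ≈ 2.572; 2 ≈ 2.218; 3 ≈ 2.188; 4 ≈ 2.046.
root-5 ≈ 2.236; option 2 is nearest (Δ 0.018).

2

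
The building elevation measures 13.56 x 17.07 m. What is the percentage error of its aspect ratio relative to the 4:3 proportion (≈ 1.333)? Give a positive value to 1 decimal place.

5.6%

Ratio = 17.07 / 13.56 ≈ 1.2588.
Ideal 4:3 ≈ 1.3333. |1.2588 − 1.3333| / 1.3333 ≈ 5.59% → 5.6%.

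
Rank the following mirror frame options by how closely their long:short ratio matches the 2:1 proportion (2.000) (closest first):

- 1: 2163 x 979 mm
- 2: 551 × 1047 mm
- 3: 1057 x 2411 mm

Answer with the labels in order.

2, 1, 3

Ratios: 1 = 2163 / 979 ≈ 2.209; 2 = 1047 / 551 ≈ 1.900; 3 = 2411 / 1057 ≈ 2.281.
|Δ from 2.000|: 1 0.209; 2 0.100; 3 0.281.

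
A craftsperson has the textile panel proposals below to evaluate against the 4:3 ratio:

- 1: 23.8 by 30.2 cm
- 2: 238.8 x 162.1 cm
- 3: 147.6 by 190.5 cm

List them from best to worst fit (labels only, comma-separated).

1: 30.2/23.8 ≈ 1.269 → |1.269 − 1.333| = 0.064
2: 238.8/162.1 ≈ 1.473 → |1.473 − 1.333| = 0.140
3: 190.5/147.6 ≈ 1.291 → |1.291 − 1.333| = 0.042

3, 1, 2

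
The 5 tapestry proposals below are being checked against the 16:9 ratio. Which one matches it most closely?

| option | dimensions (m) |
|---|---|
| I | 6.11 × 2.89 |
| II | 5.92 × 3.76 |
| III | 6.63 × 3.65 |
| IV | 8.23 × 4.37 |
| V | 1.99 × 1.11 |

V

Target 16:9 ≈ 1.778.
I: 2.114 (Δ0.336)  II: 1.574 (Δ0.204)  III: 1.816 (Δ0.038)  IV: 1.883 (Δ0.105)  V: 1.793 (Δ0.015)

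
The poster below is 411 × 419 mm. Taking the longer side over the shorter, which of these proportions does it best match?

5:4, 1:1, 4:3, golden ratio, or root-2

419/411 ≈ 1.019. Nearest candidates are 1:1 (1.000, off by 0.019) and 5:4 (1.250, off by 0.231).

1:1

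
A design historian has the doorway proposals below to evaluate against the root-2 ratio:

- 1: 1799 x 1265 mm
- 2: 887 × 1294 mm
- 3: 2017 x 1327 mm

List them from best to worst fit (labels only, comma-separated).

1, 2, 3

Ratios: 1 = 1799 / 1265 ≈ 1.422; 2 = 1294 / 887 ≈ 1.459; 3 = 2017 / 1327 ≈ 1.520.
|Δ from 1.414|: 1 0.008; 2 0.045; 3 0.106.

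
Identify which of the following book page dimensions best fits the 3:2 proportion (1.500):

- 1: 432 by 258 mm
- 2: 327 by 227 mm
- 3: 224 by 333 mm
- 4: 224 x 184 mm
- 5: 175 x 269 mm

3

Target 3:2 ≈ 1.500.
1: 1.674 (Δ0.174)  2: 1.441 (Δ0.059)  3: 1.487 (Δ0.013)  4: 1.217 (Δ0.283)  5: 1.537 (Δ0.037)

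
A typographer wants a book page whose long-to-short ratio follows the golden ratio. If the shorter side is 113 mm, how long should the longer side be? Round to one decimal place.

golden ratio ≈ 1.61803.
Longer side = 113 × 1.61803 ≈ 182.837 → 182.8 mm.

182.8 mm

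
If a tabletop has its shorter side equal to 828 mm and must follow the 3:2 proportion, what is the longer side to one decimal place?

1242.0 mm

3:2 = 1.50000.
Longer side = 828 × 1.50000 ≈ 1242.000 → 1242.0 mm.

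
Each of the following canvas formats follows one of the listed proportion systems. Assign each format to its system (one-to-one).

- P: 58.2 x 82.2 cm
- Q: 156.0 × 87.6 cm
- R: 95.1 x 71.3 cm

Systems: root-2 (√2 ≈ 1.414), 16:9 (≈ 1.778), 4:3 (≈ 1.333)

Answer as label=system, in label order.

P=root-2, Q=16:9, R=4:3

Ratios: P ≈ 1.412; Q ≈ 1.781; R ≈ 1.334.
Targets: root-2 ≈ 1.414; 16:9 ≈ 1.778; 4:3 ≈ 1.333.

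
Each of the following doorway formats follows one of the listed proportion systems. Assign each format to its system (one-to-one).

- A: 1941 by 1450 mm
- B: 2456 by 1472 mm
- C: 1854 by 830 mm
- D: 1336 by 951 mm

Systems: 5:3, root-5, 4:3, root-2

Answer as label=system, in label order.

Ratios: A ≈ 1.339; B ≈ 1.668; C ≈ 2.234; D ≈ 1.405.
Targets: 5:3 ≈ 1.667; root-5 ≈ 2.236; 4:3 ≈ 1.333; root-2 ≈ 1.414.

A=4:3, B=5:3, C=root-5, D=root-2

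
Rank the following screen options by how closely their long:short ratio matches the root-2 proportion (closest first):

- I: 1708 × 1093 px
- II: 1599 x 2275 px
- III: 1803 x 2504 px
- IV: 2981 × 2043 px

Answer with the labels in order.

II, III, IV, I

Ratios: I = 1708 / 1093 ≈ 1.563; II = 2275 / 1599 ≈ 1.423; III = 2504 / 1803 ≈ 1.389; IV = 2981 / 2043 ≈ 1.459.
|Δ from 1.414|: I 0.149; II 0.009; III 0.025; IV 0.045.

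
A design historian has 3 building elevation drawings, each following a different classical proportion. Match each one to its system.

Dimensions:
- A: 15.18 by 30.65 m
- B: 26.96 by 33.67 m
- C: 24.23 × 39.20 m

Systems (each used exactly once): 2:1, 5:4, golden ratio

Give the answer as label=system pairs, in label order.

A=2:1, B=5:4, C=golden ratio

A = 30.65/15.18 ≈ 2.019 → 2:1 (2.000)
B = 33.67/26.96 ≈ 1.249 → 5:4 (1.250)
C = 39.20/24.23 ≈ 1.618 → golden ratio (1.618)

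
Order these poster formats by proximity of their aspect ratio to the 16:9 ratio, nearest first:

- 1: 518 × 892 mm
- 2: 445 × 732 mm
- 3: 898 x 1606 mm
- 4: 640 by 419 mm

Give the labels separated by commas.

3, 1, 2, 4

Ratios: 1 = 892 / 518 ≈ 1.722; 2 = 732 / 445 ≈ 1.645; 3 = 1606 / 898 ≈ 1.788; 4 = 640 / 419 ≈ 1.527.
|Δ from 1.778|: 1 0.056; 2 0.133; 3 0.010; 4 0.251.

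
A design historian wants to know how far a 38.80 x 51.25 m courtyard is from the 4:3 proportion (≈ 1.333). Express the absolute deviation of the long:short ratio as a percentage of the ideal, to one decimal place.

0.9%

Ratio = 51.25 / 38.80 ≈ 1.3209.
Ideal 4:3 ≈ 1.3333. |1.3209 − 1.3333| / 1.3333 ≈ 0.93% → 0.9%.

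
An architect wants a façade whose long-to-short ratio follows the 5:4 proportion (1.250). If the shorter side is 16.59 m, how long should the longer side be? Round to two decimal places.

5:4 = 1.25000.
Longer side = 16.59 × 1.25000 ≈ 20.7375 → 20.74 m.

20.74 m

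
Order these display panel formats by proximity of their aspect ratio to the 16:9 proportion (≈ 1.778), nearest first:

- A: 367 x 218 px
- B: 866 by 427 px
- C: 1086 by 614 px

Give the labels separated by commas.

C, A, B

A: 367/218 ≈ 1.683 → |1.683 − 1.778| = 0.095
B: 866/427 ≈ 2.028 → |2.028 − 1.778| = 0.250
C: 1086/614 ≈ 1.769 → |1.769 − 1.778| = 0.009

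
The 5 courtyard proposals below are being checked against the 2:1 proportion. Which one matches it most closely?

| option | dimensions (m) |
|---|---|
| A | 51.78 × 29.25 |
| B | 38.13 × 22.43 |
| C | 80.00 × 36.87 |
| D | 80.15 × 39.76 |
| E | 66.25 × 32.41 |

Ratios (long/short): A ≈ 1.770; B ≈ 1.700; C ≈ 2.170; D ≈ 2.016; E ≈ 2.044.
2:1 ≈ 2.000; option D is nearest (Δ 0.016).

D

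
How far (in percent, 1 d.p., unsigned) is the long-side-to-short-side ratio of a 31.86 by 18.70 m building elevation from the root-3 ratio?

1.6%

Ratio = 31.86 / 18.70 ≈ 1.7037.
Ideal root-3 ≈ 1.7321. |1.7037 − 1.7321| / 1.7321 ≈ 1.64% → 1.6%.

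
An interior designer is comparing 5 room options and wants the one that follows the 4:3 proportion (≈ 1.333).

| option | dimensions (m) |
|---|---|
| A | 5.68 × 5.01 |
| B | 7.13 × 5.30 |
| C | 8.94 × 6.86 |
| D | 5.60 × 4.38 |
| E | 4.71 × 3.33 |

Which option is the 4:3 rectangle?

B

Ratios (long/short): A ≈ 1.134; B ≈ 1.345; C ≈ 1.303; D ≈ 1.279; E ≈ 1.414.
4:3 ≈ 1.333; option B is nearest (Δ 0.012).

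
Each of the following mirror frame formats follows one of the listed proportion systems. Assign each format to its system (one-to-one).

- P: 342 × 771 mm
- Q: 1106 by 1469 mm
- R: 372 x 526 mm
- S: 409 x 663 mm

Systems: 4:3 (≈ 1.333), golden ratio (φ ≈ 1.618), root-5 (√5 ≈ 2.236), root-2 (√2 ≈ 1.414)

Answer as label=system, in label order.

P = 771/342 ≈ 2.254 → root-5 (2.236)
Q = 1469/1106 ≈ 1.328 → 4:3 (1.333)
R = 526/372 ≈ 1.414 → root-2 (1.414)
S = 663/409 ≈ 1.621 → golden ratio (1.618)

P=root-5, Q=4:3, R=root-2, S=golden ratio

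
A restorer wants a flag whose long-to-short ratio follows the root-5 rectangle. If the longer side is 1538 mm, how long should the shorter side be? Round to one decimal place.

root-5 ≈ 2.23607.
Shorter side = 1538 ÷ 2.23607 ≈ 687.814 → 687.8 mm.

687.8 mm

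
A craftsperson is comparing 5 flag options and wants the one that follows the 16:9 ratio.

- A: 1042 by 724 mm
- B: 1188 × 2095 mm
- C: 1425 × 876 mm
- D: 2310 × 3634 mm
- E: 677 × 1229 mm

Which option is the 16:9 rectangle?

B

Target 16:9 ≈ 1.778.
A: 1.439 (Δ0.339)  B: 1.763 (Δ0.015)  C: 1.627 (Δ0.151)  D: 1.573 (Δ0.205)  E: 1.815 (Δ0.037)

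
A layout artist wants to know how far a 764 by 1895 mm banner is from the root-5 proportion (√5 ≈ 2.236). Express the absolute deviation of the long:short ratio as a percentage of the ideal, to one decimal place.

Ratio = 1895 / 764 ≈ 2.4804.
Ideal root-5 ≈ 2.2361. |2.4804 − 2.2361| / 2.2361 ≈ 10.93% → 10.9%.

10.9%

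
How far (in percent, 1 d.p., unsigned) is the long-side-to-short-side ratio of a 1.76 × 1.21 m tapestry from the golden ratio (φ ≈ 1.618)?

10.1%

Ratio = 1.76 / 1.21 ≈ 1.4545.
Ideal golden ratio ≈ 1.6180. |1.4545 − 1.6180| / 1.6180 ≈ 10.11% → 10.1%.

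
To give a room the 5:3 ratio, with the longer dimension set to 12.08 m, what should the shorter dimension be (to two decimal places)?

7.25 m

5:3 ≈ 1.66667.
Shorter side = 12.08 ÷ 1.66667 ≈ 7.2480 → 7.25 m.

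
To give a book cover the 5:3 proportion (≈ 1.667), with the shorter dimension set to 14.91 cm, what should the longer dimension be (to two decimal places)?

24.85 cm

5:3 ≈ 1.66667.
Longer side = 14.91 × 1.66667 ≈ 24.8500 → 24.85 cm.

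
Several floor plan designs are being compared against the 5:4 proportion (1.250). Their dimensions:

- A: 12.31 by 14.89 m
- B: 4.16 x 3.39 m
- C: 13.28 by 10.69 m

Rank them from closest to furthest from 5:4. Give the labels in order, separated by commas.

C, B, A

A: 14.89/12.31 ≈ 1.210 → |1.210 − 1.250| = 0.040
B: 4.16/3.39 ≈ 1.227 → |1.227 − 1.250| = 0.023
C: 13.28/10.69 ≈ 1.242 → |1.242 − 1.250| = 0.008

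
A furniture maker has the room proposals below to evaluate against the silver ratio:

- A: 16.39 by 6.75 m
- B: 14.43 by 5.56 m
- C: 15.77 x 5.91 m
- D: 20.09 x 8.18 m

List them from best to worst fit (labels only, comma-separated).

A, D, B, C

Ratios: A = 16.39 / 6.75 ≈ 2.428; B = 14.43 / 5.56 ≈ 2.595; C = 15.77 / 5.91 ≈ 2.668; D = 20.09 / 8.18 ≈ 2.456.
|Δ from 2.414|: A 0.014; B 0.181; C 0.254; D 0.042.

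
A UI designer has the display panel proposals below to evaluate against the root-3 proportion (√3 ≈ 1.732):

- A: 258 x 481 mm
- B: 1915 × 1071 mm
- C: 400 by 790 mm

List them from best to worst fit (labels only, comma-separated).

Ratios: A = 481 / 258 ≈ 1.864; B = 1915 / 1071 ≈ 1.788; C = 790 / 400 ≈ 1.975.
|Δ from 1.732|: A 0.132; B 0.056; C 0.243.

B, A, C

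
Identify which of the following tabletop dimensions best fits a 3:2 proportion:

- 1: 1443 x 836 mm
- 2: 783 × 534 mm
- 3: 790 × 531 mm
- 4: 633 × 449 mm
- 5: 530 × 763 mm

Ratios (long/short): 1 ≈ 1.726; 2 ≈ 1.466; 3 ≈ 1.488; 4 ≈ 1.410; 5 ≈ 1.440.
3:2 ≈ 1.500; option 3 is nearest (Δ 0.012).

3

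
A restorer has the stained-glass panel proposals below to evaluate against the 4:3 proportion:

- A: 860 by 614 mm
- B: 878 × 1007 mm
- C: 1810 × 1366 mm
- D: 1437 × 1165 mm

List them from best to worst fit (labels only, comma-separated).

C, A, D, B

Ratios: A = 860 / 614 ≈ 1.401; B = 1007 / 878 ≈ 1.147; C = 1810 / 1366 ≈ 1.325; D = 1437 / 1165 ≈ 1.233.
|Δ from 1.333|: A 0.068; B 0.186; C 0.008; D 0.100.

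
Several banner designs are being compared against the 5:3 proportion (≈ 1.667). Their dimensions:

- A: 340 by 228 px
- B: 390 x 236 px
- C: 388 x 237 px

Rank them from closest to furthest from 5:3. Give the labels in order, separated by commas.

B, C, A

A: 340/228 ≈ 1.491 → |1.491 − 1.667| = 0.176
B: 390/236 ≈ 1.653 → |1.653 − 1.667| = 0.014
C: 388/237 ≈ 1.637 → |1.637 − 1.667| = 0.030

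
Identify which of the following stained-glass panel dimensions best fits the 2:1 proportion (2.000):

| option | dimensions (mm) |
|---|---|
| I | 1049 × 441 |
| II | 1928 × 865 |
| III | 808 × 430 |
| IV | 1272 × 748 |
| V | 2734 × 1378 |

V

Target 2:1 ≈ 2.000.
I: 2.379 (Δ0.379)  II: 2.229 (Δ0.229)  III: 1.879 (Δ0.121)  IV: 1.701 (Δ0.299)  V: 1.984 (Δ0.016)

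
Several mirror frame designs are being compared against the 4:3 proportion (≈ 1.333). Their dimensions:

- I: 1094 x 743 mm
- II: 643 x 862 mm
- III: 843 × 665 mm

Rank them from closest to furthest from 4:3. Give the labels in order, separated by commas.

II, III, I

I: 1094/743 ≈ 1.472 → |1.472 − 1.333| = 0.139
II: 862/643 ≈ 1.341 → |1.341 − 1.333| = 0.008
III: 843/665 ≈ 1.268 → |1.268 − 1.333| = 0.065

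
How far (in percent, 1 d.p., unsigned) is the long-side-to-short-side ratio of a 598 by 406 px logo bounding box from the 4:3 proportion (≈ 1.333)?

10.5%

Ratio = 598 / 406 ≈ 1.4729.
Ideal 4:3 ≈ 1.3333. |1.4729 − 1.3333| / 1.3333 ≈ 10.47% → 10.5%.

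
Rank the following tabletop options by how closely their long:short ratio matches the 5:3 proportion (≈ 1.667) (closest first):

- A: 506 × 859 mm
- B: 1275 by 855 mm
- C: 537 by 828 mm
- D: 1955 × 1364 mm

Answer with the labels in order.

Ratios: A = 859 / 506 ≈ 1.698; B = 1275 / 855 ≈ 1.491; C = 828 / 537 ≈ 1.542; D = 1955 / 1364 ≈ 1.433.
|Δ from 1.667|: A 0.031; B 0.176; C 0.125; D 0.234.

A, C, B, D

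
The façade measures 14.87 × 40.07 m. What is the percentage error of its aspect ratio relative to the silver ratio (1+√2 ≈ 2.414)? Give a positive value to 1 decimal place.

11.6%

Ratio = 40.07 / 14.87 ≈ 2.6947.
Ideal silver ratio ≈ 2.4142. |2.6947 − 2.4142| / 2.4142 ≈ 11.62% → 11.6%.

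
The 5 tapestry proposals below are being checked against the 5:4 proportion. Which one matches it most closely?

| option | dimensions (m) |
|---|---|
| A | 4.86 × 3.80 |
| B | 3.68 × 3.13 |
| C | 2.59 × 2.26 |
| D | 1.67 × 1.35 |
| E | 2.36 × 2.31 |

D

Target 5:4 ≈ 1.250.
A: 1.279 (Δ0.029)  B: 1.176 (Δ0.074)  C: 1.146 (Δ0.104)  D: 1.237 (Δ0.013)  E: 1.022 (Δ0.228)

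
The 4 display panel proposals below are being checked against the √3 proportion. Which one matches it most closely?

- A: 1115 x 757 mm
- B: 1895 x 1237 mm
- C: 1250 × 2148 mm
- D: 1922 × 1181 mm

Ratios (long/short): A ≈ 1.473; B ≈ 1.532; C ≈ 1.718; D ≈ 1.627.
root-3 ≈ 1.732; option C is nearest (Δ 0.014).

C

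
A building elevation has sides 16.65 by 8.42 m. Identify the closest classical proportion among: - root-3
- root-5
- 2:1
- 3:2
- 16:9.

2:1

Ratio = 16.65 / 8.42 ≈ 1.977.
Distances: root-3 1.732 (Δ 0.245); root-5 2.236 (Δ 0.259); 2:1 2.000 (Δ 0.023); 3:2 1.500 (Δ 0.477); 16:9 1.778 (Δ 0.199).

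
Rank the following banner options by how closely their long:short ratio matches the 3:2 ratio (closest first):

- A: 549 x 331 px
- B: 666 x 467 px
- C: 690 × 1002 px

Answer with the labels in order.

C, B, A

A: 549/331 ≈ 1.659 → |1.659 − 1.500| = 0.159
B: 666/467 ≈ 1.426 → |1.426 − 1.500| = 0.074
C: 1002/690 ≈ 1.452 → |1.452 − 1.500| = 0.048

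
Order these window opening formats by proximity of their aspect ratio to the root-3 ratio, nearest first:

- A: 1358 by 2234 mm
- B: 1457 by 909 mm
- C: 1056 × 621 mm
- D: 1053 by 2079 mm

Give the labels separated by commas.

Ratios: A = 2234 / 1358 ≈ 1.645; B = 1457 / 909 ≈ 1.603; C = 1056 / 621 ≈ 1.700; D = 2079 / 1053 ≈ 1.974.
|Δ from 1.732|: A 0.087; B 0.129; C 0.032; D 0.242.

C, A, B, D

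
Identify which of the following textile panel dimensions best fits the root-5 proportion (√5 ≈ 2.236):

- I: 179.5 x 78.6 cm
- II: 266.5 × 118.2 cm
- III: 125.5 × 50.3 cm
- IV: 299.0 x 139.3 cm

II

Target root-5 ≈ 2.236.
I: 2.284 (Δ0.048)  II: 2.255 (Δ0.019)  III: 2.495 (Δ0.259)  IV: 2.146 (Δ0.090)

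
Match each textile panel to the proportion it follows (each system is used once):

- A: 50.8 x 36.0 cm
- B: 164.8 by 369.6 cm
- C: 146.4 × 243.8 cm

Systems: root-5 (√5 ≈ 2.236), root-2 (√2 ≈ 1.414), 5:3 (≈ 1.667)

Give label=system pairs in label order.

A=root-2, B=root-5, C=5:3

A = 50.8/36.0 ≈ 1.411 → root-2 (1.414)
B = 369.6/164.8 ≈ 2.243 → root-5 (2.236)
C = 243.8/146.4 ≈ 1.665 → 5:3 (1.667)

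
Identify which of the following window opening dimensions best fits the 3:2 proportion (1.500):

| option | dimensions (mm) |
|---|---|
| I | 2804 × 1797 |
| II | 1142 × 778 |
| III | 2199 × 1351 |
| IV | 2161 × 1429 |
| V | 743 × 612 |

IV

Ratios (long/short): I ≈ 1.560; II ≈ 1.468; III ≈ 1.628; IV ≈ 1.512; V ≈ 1.214.
3:2 ≈ 1.500; option IV is nearest (Δ 0.012).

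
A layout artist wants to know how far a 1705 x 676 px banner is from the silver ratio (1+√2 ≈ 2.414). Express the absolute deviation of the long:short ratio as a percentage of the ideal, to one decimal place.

4.5%

Ratio = 1705 / 676 ≈ 2.5222.
Ideal silver ratio ≈ 2.4142. |2.5222 − 2.4142| / 2.4142 ≈ 4.47% → 4.5%.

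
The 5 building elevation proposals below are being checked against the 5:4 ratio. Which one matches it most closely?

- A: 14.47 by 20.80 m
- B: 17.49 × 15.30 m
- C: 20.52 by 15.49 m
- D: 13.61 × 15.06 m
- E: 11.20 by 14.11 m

E

Ratios (long/short): A ≈ 1.437; B ≈ 1.143; C ≈ 1.325; D ≈ 1.107; E ≈ 1.260.
5:4 ≈ 1.250; option E is nearest (Δ 0.010).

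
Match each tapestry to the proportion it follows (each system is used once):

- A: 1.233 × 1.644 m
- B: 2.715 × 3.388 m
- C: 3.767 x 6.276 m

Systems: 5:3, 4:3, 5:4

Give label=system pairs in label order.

A = 1.644/1.233 ≈ 1.333 → 4:3 (1.333)
B = 3.388/2.715 ≈ 1.248 → 5:4 (1.250)
C = 6.276/3.767 ≈ 1.666 → 5:3 (1.667)

A=4:3, B=5:4, C=5:3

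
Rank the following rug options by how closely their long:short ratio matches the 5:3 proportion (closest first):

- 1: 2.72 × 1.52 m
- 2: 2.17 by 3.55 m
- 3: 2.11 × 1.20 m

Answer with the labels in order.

2, 3, 1

Ratios: 1 = 2.72 / 1.52 ≈ 1.789; 2 = 3.55 / 2.17 ≈ 1.636; 3 = 2.11 / 1.20 ≈ 1.758.
|Δ from 1.667|: 1 0.122; 2 0.031; 3 0.091.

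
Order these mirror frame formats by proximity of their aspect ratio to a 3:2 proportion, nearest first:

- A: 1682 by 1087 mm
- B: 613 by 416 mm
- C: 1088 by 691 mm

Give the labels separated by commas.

B, A, C

A: 1682/1087 ≈ 1.547 → |1.547 − 1.500| = 0.047
B: 613/416 ≈ 1.474 → |1.474 − 1.500| = 0.026
C: 1088/691 ≈ 1.575 → |1.575 − 1.500| = 0.075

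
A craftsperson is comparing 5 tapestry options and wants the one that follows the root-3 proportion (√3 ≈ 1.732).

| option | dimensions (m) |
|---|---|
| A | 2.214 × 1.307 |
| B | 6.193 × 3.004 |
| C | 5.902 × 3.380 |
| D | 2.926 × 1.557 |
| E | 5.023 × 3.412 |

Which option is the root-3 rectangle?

C

Ratios (long/short): A ≈ 1.694; B ≈ 2.062; C ≈ 1.746; D ≈ 1.879; E ≈ 1.472.
root-3 ≈ 1.732; option C is nearest (Δ 0.014).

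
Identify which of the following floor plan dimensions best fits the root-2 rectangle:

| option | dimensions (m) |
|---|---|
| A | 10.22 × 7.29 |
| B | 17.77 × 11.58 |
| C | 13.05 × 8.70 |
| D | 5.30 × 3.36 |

Ratios (long/short): A ≈ 1.402; B ≈ 1.535; C ≈ 1.500; D ≈ 1.577.
root-2 ≈ 1.414; option A is nearest (Δ 0.012).

A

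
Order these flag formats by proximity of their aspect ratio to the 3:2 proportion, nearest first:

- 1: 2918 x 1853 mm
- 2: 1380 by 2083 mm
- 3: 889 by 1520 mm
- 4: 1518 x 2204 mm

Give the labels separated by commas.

2, 4, 1, 3

Ratios: 1 = 2918 / 1853 ≈ 1.575; 2 = 2083 / 1380 ≈ 1.509; 3 = 1520 / 889 ≈ 1.710; 4 = 2204 / 1518 ≈ 1.452.
|Δ from 1.500|: 1 0.075; 2 0.009; 3 0.210; 4 0.048.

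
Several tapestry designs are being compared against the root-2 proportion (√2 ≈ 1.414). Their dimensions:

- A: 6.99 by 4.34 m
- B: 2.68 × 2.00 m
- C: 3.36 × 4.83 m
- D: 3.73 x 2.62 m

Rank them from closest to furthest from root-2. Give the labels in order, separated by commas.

D, C, B, A

A: 6.99/4.34 ≈ 1.611 → |1.611 − 1.414| = 0.197
B: 2.68/2.00 ≈ 1.340 → |1.340 − 1.414| = 0.074
C: 4.83/3.36 ≈ 1.438 → |1.438 − 1.414| = 0.024
D: 3.73/2.62 ≈ 1.424 → |1.424 − 1.414| = 0.010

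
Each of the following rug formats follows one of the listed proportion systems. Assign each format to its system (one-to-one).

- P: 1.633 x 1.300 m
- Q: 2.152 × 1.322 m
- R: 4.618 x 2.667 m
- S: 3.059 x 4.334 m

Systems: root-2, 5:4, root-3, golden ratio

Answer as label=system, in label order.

P = 1.633/1.300 ≈ 1.256 → 5:4 (1.250)
Q = 2.152/1.322 ≈ 1.628 → golden ratio (1.618)
R = 4.618/2.667 ≈ 1.732 → root-3 (1.732)
S = 4.334/3.059 ≈ 1.417 → root-2 (1.414)

P=5:4, Q=golden ratio, R=root-3, S=root-2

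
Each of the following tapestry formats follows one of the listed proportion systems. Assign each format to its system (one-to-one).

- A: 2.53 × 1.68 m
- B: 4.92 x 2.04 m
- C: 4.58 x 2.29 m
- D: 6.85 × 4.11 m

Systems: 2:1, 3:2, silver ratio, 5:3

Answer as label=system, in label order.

Ratios: A ≈ 1.506; B ≈ 2.412; C ≈ 2.000; D ≈ 1.667.
Targets: 2:1 ≈ 2.000; 3:2 ≈ 1.500; silver ratio ≈ 2.414; 5:3 ≈ 1.667.

A=3:2, B=silver ratio, C=2:1, D=5:3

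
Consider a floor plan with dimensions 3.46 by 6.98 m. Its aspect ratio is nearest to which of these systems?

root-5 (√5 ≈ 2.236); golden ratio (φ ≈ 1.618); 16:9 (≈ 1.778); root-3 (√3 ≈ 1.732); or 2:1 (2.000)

2:1

Ratio = 6.98 / 3.46 ≈ 2.017.
Distances: root-5 2.236 (Δ 0.219); golden ratio 1.618 (Δ 0.399); 16:9 1.778 (Δ 0.239); root-3 1.732 (Δ 0.285); 2:1 2.000 (Δ 0.017).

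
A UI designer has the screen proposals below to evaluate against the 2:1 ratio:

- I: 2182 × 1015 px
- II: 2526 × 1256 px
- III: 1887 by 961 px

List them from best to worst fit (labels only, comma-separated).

II, III, I

Ratios: I = 2182 / 1015 ≈ 2.150; II = 2526 / 1256 ≈ 2.011; III = 1887 / 961 ≈ 1.964.
|Δ from 2.000|: I 0.150; II 0.011; III 0.036.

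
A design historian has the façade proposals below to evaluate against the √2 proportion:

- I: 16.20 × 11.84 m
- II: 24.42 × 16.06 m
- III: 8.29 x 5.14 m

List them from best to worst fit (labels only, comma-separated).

Ratios: I = 16.20 / 11.84 ≈ 1.368; II = 24.42 / 16.06 ≈ 1.521; III = 8.29 / 5.14 ≈ 1.613.
|Δ from 1.414|: I 0.046; II 0.107; III 0.199.

I, II, III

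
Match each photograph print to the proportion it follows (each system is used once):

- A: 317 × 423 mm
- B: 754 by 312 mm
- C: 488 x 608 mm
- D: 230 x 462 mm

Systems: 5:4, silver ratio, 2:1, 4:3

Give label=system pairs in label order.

A=4:3, B=silver ratio, C=5:4, D=2:1

Ratios: A ≈ 1.334; B ≈ 2.417; C ≈ 1.246; D ≈ 2.009.
Targets: 5:4 ≈ 1.250; silver ratio ≈ 2.414; 2:1 ≈ 2.000; 4:3 ≈ 1.333.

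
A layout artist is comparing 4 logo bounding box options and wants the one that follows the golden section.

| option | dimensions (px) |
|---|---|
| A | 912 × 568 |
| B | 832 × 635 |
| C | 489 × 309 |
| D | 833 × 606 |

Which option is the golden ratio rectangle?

Target golden ratio ≈ 1.618.
A: 1.606 (Δ0.012)  B: 1.310 (Δ0.308)  C: 1.583 (Δ0.035)  D: 1.375 (Δ0.243)

A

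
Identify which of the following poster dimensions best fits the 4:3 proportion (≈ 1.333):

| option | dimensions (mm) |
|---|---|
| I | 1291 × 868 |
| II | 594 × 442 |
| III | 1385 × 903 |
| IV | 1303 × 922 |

Target 4:3 ≈ 1.333.
I: 1.487 (Δ0.154)  II: 1.344 (Δ0.011)  III: 1.534 (Δ0.201)  IV: 1.413 (Δ0.080)

II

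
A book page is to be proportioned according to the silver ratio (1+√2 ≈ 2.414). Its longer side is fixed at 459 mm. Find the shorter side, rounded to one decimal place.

190.1 mm

silver ratio ≈ 2.41421.
Shorter side = 459 ÷ 2.41421 ≈ 190.124 → 190.1 mm.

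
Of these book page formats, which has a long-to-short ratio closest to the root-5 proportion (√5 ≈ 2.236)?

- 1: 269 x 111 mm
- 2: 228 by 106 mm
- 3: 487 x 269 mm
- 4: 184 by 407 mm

Ratios (long/short): 1 ≈ 2.423; 2 ≈ 2.151; 3 ≈ 1.810; 4 ≈ 2.212.
root-5 ≈ 2.236; option 4 is nearest (Δ 0.024).

4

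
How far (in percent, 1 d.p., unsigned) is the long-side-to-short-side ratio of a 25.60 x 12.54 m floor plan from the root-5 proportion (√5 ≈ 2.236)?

Ratio = 25.60 / 12.54 ≈ 2.0415.
Ideal root-5 ≈ 2.2361. |2.0415 − 2.2361| / 2.2361 ≈ 8.70% → 8.7%.

8.7%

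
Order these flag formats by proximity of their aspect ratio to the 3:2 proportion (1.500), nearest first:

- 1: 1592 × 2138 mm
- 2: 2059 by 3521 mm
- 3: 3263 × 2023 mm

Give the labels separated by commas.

1: 2138/1592 ≈ 1.343 → |1.343 − 1.500| = 0.157
2: 3521/2059 ≈ 1.710 → |1.710 − 1.500| = 0.210
3: 3263/2023 ≈ 1.613 → |1.613 − 1.500| = 0.113

3, 1, 2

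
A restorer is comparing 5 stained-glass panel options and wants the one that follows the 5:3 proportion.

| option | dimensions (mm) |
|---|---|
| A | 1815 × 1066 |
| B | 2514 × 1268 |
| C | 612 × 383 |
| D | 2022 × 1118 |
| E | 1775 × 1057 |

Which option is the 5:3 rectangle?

Target 5:3 ≈ 1.667.
A: 1.703 (Δ0.036)  B: 1.983 (Δ0.316)  C: 1.598 (Δ0.069)  D: 1.809 (Δ0.142)  E: 1.679 (Δ0.012)

E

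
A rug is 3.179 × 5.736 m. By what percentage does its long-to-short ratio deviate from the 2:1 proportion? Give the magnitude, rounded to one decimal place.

9.8%

Ratio = 5.736 / 3.179 ≈ 1.8043.
Ideal 2:1 = 2.0000. |1.8043 − 2.0000| / 2.0000 ≈ 9.79% → 9.8%.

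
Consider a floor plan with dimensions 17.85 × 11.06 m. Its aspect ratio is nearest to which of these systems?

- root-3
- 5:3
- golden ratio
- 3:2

Ratio = 17.85 / 11.06 ≈ 1.614.
Distances: root-3 1.732 (Δ 0.118); 5:3 1.667 (Δ 0.053); golden ratio 1.618 (Δ 0.004); 3:2 1.500 (Δ 0.114).

golden ratio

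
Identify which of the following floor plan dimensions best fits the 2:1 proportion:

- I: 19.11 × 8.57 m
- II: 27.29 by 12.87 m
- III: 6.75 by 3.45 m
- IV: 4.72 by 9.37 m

IV

Target 2:1 ≈ 2.000.
I: 2.230 (Δ0.230)  II: 2.120 (Δ0.120)  III: 1.957 (Δ0.043)  IV: 1.985 (Δ0.015)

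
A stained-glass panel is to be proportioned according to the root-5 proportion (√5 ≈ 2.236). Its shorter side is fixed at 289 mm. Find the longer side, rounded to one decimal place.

root-5 ≈ 2.23607.
Longer side = 289 × 2.23607 ≈ 646.224 → 646.2 mm.

646.2 mm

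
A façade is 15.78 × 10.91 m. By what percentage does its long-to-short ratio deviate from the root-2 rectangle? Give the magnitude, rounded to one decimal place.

Ratio = 15.78 / 10.91 ≈ 1.4464.
Ideal root-2 ≈ 1.4142. |1.4464 − 1.4142| / 1.4142 ≈ 2.28% → 2.3%.

2.3%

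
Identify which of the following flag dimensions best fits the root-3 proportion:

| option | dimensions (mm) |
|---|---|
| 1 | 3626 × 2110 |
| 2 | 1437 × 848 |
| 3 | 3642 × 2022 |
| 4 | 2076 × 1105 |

Target root-3 ≈ 1.732.
1: 1.718 (Δ0.014)  2: 1.695 (Δ0.037)  3: 1.801 (Δ0.069)  4: 1.879 (Δ0.147)

1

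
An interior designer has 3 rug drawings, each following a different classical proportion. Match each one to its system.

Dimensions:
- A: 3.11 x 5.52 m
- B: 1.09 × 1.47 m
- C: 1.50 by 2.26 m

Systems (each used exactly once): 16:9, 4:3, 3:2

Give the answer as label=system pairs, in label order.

A=16:9, B=4:3, C=3:2

Ratios: A ≈ 1.775; B ≈ 1.349; C ≈ 1.507.
Targets: 16:9 ≈ 1.778; 4:3 ≈ 1.333; 3:2 ≈ 1.500.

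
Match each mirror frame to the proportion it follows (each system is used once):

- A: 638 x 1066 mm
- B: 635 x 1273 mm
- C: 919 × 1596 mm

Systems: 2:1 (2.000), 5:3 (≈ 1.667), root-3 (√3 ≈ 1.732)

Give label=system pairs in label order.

Ratios: A ≈ 1.671; B ≈ 2.005; C ≈ 1.737.
Targets: 2:1 ≈ 2.000; 5:3 ≈ 1.667; root-3 ≈ 1.732.

A=5:3, B=2:1, C=root-3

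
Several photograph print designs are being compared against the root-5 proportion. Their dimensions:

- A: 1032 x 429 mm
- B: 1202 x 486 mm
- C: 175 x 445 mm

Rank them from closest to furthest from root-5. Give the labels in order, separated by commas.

A: 1032/429 ≈ 2.406 → |2.406 − 2.236| = 0.170
B: 1202/486 ≈ 2.473 → |2.473 − 2.236| = 0.237
C: 445/175 ≈ 2.543 → |2.543 − 2.236| = 0.307

A, B, C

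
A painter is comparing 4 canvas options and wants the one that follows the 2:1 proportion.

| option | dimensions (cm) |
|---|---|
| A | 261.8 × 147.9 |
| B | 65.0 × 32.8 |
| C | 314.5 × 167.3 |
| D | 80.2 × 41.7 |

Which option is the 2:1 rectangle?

B

Target 2:1 ≈ 2.000.
A: 1.770 (Δ0.230)  B: 1.982 (Δ0.018)  C: 1.880 (Δ0.120)  D: 1.923 (Δ0.077)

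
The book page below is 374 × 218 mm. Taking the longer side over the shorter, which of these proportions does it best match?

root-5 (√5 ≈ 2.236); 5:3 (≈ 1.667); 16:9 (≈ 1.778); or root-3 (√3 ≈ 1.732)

Ratio = 374 / 218 ≈ 1.716.
Distances: root-5 2.236 (Δ 0.520); 5:3 1.667 (Δ 0.049); 16:9 1.778 (Δ 0.062); root-3 1.732 (Δ 0.016).

root-3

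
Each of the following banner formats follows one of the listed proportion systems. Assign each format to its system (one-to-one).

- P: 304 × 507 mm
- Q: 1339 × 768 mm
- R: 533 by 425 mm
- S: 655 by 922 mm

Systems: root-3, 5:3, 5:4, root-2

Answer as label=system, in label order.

Ratios: P ≈ 1.668; Q ≈ 1.743; R ≈ 1.254; S ≈ 1.408.
Targets: root-3 ≈ 1.732; 5:3 ≈ 1.667; 5:4 ≈ 1.250; root-2 ≈ 1.414.

P=5:3, Q=root-3, R=5:4, S=root-2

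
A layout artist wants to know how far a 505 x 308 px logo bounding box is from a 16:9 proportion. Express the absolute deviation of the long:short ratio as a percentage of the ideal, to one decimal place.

Ratio = 505 / 308 ≈ 1.6396.
Ideal 16:9 ≈ 1.7778. |1.6396 − 1.7778| / 1.7778 ≈ 7.77% → 7.8%.

7.8%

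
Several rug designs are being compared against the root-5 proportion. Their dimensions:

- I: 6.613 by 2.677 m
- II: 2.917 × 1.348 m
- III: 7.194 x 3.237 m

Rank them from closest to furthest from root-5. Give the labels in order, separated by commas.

I: 6.613/2.677 ≈ 2.470 → |2.470 − 2.236| = 0.234
II: 2.917/1.348 ≈ 2.164 → |2.164 − 2.236| = 0.072
III: 7.194/3.237 ≈ 2.222 → |2.222 − 2.236| = 0.014

III, II, I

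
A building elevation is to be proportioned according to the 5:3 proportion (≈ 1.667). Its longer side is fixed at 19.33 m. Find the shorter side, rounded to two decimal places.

11.60 m

5:3 ≈ 1.66667.
Shorter side = 19.33 ÷ 1.66667 ≈ 11.5980 → 11.60 m.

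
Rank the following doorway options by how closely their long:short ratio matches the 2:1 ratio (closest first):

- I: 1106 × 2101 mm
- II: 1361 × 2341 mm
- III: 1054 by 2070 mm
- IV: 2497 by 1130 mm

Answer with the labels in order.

III, I, IV, II

Ratios: I = 2101 / 1106 ≈ 1.900; II = 2341 / 1361 ≈ 1.720; III = 2070 / 1054 ≈ 1.964; IV = 2497 / 1130 ≈ 2.210.
|Δ from 2.000|: I 0.100; II 0.280; III 0.036; IV 0.210.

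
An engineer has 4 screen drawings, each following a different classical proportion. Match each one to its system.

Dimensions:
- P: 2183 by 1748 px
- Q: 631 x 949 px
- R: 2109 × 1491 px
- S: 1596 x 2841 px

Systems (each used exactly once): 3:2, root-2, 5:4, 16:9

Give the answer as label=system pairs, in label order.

P=5:4, Q=3:2, R=root-2, S=16:9

P = 2183/1748 ≈ 1.249 → 5:4 (1.250)
Q = 949/631 ≈ 1.504 → 3:2 (1.500)
R = 2109/1491 ≈ 1.414 → root-2 (1.414)
S = 2841/1596 ≈ 1.780 → 16:9 (1.778)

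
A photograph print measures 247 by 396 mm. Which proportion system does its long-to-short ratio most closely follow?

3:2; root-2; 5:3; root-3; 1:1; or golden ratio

golden ratio

396/247 ≈ 1.603. Nearest candidates are golden ratio (1.618, off by 0.015) and 5:3 (1.667, off by 0.064).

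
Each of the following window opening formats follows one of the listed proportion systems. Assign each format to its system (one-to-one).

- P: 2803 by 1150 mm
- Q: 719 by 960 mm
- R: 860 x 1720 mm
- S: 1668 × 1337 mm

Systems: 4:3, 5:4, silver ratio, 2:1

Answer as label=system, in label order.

P = 2803/1150 ≈ 2.437 → silver ratio (2.414)
Q = 960/719 ≈ 1.335 → 4:3 (1.333)
R = 1720/860 ≈ 2.000 → 2:1 (2.000)
S = 1668/1337 ≈ 1.248 → 5:4 (1.250)

P=silver ratio, Q=4:3, R=2:1, S=5:4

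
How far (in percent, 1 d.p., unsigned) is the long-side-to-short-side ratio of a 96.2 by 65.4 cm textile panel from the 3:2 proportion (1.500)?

Ratio = 96.2 / 65.4 ≈ 1.4709.
Ideal 3:2 = 1.5000. |1.4709 − 1.5000| / 1.5000 ≈ 1.94% → 1.9%.

1.9%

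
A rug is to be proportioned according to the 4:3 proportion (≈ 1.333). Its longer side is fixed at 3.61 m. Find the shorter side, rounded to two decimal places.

4:3 ≈ 1.33333.
Shorter side = 3.61 ÷ 1.33333 ≈ 2.7075 → 2.71 m.

2.71 m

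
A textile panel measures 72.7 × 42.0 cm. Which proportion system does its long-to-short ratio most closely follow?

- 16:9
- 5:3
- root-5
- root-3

72.7/42.0 ≈ 1.731. Nearest candidates are root-3 (1.732, off by 0.001) and 16:9 (1.778, off by 0.047).

root-3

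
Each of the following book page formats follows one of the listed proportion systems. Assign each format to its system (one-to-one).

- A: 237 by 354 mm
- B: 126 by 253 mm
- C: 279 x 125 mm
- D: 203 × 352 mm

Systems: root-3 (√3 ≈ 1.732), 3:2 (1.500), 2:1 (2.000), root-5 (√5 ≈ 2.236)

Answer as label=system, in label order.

A=3:2, B=2:1, C=root-5, D=root-3

A = 354/237 ≈ 1.494 → 3:2 (1.500)
B = 253/126 ≈ 2.008 → 2:1 (2.000)
C = 279/125 ≈ 2.232 → root-5 (2.236)
D = 352/203 ≈ 1.734 → root-3 (1.732)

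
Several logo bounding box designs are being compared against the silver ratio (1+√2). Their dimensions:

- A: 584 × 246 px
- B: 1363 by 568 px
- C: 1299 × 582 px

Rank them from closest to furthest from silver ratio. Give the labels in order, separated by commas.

A: 584/246 ≈ 2.374 → |2.374 − 2.414| = 0.040
B: 1363/568 ≈ 2.400 → |2.400 − 2.414| = 0.014
C: 1299/582 ≈ 2.232 → |2.232 − 2.414| = 0.182

B, A, C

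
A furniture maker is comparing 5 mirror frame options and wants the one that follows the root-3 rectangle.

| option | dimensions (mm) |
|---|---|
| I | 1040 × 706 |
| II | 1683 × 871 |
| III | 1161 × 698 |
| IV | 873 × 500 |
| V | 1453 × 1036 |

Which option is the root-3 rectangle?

Ratios (long/short): I ≈ 1.473; II ≈ 1.932; III ≈ 1.663; IV ≈ 1.746; V ≈ 1.403.
root-3 ≈ 1.732; option IV is nearest (Δ 0.014).

IV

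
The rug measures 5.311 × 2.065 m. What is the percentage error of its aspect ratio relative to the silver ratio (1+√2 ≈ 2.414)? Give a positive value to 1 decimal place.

6.5%

Ratio = 5.311 / 2.065 ≈ 2.5719.
Ideal silver ratio ≈ 2.4142. |2.5719 − 2.4142| / 2.4142 ≈ 6.53% → 6.5%.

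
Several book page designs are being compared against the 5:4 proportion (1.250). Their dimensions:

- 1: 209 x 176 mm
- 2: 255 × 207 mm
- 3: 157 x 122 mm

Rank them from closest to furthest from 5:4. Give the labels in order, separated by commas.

2, 3, 1

1: 209/176 ≈ 1.188 → |1.188 − 1.250| = 0.062
2: 255/207 ≈ 1.232 → |1.232 − 1.250| = 0.018
3: 157/122 ≈ 1.287 → |1.287 − 1.250| = 0.037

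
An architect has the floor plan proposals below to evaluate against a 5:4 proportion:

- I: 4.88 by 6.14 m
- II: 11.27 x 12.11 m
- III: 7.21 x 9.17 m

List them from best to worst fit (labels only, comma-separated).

I, III, II

I: 6.14/4.88 ≈ 1.258 → |1.258 − 1.250| = 0.008
II: 12.11/11.27 ≈ 1.075 → |1.075 − 1.250| = 0.175
III: 9.17/7.21 ≈ 1.272 → |1.272 − 1.250| = 0.022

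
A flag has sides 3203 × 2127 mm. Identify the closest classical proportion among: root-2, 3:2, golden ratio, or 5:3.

3203/2127 ≈ 1.506. Nearest candidates are 3:2 (1.500, off by 0.006) and root-2 (1.414, off by 0.092).

3:2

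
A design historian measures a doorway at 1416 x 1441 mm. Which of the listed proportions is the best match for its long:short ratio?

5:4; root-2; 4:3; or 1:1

Ratio = 1441 / 1416 ≈ 1.018.
Distances: 5:4 1.250 (Δ 0.232); root-2 1.414 (Δ 0.396); 4:3 1.333 (Δ 0.315); 1:1 1.000 (Δ 0.018).

1:1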